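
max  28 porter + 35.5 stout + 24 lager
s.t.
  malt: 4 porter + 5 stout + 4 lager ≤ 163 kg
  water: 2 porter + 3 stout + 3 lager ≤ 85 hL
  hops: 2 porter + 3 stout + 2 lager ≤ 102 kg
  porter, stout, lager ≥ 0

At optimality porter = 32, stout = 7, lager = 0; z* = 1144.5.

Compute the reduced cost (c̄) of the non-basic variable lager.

-5

Binding: malt and water. Non-binding: hops (17 unused).
Since hops is not tight, its dual is 0.
Dual feasibility on the basic columns requires 4·y_malt + 2·y_water = 28, 5·y_malt + 3·y_water = 35.5.
→ y_malt = 6.5 and y_water = 1.
Reduced cost of lager: c₃ − yᵀa₃ = 24 − (6.5·4 + 1·3) = 24 − 29 = -5.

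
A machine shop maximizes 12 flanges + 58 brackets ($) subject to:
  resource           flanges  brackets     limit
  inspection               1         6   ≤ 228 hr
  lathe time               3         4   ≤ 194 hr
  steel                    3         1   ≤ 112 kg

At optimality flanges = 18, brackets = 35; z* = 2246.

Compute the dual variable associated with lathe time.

1

Binding: inspection and lathe time. Non-binding: steel (23 unused).
Since steel is not tight, its dual is 0.
The binding rows give the dual system: 1·y_inspection + 3·y_lathe time = 12 and 6·y_inspection + 4·y_lathe time = 58.
Solving: y_inspection = 9, y_lathe time = 1.
Shadow price of lathe time = 1.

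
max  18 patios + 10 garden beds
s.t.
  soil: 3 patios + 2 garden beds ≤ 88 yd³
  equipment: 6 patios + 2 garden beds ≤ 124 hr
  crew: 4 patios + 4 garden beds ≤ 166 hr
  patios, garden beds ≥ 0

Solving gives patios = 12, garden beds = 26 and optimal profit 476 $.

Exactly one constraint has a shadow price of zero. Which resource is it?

crew

soil: 88/88 (binding)
equipment: 124/124 (binding)
crew: 152/166 (slack 14)
By complementary slackness, a constraint with positive slack has shadow price 0 → crew.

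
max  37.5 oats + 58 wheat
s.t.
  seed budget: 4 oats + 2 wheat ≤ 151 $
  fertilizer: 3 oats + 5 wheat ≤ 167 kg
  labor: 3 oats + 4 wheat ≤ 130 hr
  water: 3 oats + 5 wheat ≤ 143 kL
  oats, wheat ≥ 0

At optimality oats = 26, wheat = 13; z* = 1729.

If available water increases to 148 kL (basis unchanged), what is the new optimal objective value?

Binding: labor and water. Non-binding: seed budget (21 unused), fertilizer (24 unused).
Since seed budget, fertilizer are not tight, their duals are 0.
Dual feasibility on the basic columns requires 3·y_labor + 3·y_water = 37.5, 4·y_labor + 5·y_water = 58.
Solving: y_labor = 4.5, y_water = 8.
Δz = y_water·Δb = 8 × (5) = 40, so new z* = 1729 + 40 = 1769.

1769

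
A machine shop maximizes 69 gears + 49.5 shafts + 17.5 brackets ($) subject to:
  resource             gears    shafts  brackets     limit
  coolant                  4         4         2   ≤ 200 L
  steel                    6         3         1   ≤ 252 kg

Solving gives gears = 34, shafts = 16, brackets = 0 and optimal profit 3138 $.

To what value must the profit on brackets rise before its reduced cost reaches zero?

Check each constraint at x*: coolant 200/200 (tight); steel 252/252 (tight).
Dual feasibility on the basic columns requires 4·y_coolant + 6·y_steel = 69, 4·y_coolant + 3·y_steel = 49.5.
Solving: y_coolant = 7.5, y_steel = 6.5.
brackets enters the basis when its profit ≥ yᵀa₃ = 7.5·2 + 6.5·1 = 21.5.

21.5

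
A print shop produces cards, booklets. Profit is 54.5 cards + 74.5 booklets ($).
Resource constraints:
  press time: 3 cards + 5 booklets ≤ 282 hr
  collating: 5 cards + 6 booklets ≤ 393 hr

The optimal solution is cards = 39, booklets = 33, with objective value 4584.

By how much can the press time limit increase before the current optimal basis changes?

Binding constraints: press time, collating. The basis is B = [[3,5],[5,6]] with det -7.
Per unit increase in press time, x* moves by d = (-0.8571, 0.7143).
The basis stays optimal until cards reaches 0; allowable increase = 45.5 hr.

45.5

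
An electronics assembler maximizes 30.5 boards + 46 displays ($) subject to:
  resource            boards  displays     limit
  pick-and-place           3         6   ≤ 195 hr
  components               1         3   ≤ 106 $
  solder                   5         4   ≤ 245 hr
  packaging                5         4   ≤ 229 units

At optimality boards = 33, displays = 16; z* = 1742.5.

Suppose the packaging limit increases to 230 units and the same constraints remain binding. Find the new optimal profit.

Binding: pick-and-place and packaging. Non-binding: components (25 unused), solder (16 unused).
By complementary slackness, y = 0 for the non-binding constraints.
The binding rows give the dual system: 3·y_pick-and-place + 5·y_packaging = 30.5 and 6·y_pick-and-place + 4·y_packaging = 46.
→ y_pick-and-place = 6 and y_packaging = 2.5.
Δz = y_packaging·Δb = 2.5 × (1) = 2.5, so new z* = 1742.5 + 2.5 = 1745.

1745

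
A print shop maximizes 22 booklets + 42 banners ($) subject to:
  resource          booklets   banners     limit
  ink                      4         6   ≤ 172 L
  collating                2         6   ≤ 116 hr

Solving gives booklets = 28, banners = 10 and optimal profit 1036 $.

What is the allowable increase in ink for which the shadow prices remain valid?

60

Binding constraints: ink, collating. The basis is B = [[4,6],[2,6]] with det 12.
Per unit increase in ink, x* moves by d = (0.5, -0.1667).
The basis stays optimal until banners reaches 0; allowable increase = 60 L.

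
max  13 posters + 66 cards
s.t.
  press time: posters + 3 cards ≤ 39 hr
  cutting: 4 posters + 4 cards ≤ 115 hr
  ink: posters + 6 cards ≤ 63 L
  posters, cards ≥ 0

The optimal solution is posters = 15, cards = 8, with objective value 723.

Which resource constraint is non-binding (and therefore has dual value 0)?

cutting

press time: 39/39 (binding)
cutting: 92/115 (slack 23)
ink: 63/63 (binding)
By complementary slackness, a constraint with positive slack has shadow price 0 → cutting.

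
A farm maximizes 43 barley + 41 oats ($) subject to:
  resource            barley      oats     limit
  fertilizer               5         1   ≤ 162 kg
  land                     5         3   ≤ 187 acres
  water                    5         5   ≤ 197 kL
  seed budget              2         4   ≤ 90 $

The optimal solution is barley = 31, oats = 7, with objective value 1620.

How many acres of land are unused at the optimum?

land used = 5·31 + 3·7 = 176; slack = 187 − 176 = 11.

11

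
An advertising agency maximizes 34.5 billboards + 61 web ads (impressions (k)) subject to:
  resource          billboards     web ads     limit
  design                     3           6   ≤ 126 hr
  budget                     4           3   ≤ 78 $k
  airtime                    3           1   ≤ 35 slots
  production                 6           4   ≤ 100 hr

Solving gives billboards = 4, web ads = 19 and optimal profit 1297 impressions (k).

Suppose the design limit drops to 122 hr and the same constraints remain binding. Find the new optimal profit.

1259

Check each constraint at x*: design 126/126 (tight); budget 73/78 (slack 5); airtime 31/35 (slack 4); production 100/100 (tight).
Slack constraints have shadow price 0 (complementary slackness).
The binding rows give the dual system: 3·y_design + 6·y_production = 34.5 and 6·y_design + 4·y_production = 61.
Solving: y_design = 9.5, y_production = 1.
Δz = y_design·Δb = 9.5 × (-4) = -38, so new z* = 1297 − 38 = 1259.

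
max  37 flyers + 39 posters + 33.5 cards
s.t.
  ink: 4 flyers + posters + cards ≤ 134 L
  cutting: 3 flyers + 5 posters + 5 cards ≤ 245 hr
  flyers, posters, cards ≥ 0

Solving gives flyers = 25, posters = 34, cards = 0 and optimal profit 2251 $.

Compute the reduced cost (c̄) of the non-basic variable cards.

Both ink and cutting are binding at x*.
From A_Bᵀ y = c: 4·y_ink + 3·y_cutting = 37; 1·y_ink + 5·y_cutting = 39.
This yields shadow prices y_ink = 4, y_cutting = 7.
Reduced cost of cards: c₃ − yᵀa₃ = 33.5 − (4·1 + 7·5) = 33.5 − 39 = -5.5.

-5.5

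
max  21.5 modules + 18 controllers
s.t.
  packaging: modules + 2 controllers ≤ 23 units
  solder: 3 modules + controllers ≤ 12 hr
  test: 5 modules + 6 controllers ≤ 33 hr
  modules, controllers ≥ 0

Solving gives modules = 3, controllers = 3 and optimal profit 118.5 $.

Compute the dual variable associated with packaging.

At the optimum: packaging uses 9 of 23 (slack = 14); solder uses 12 of 12 (binding); test uses 33 of 33 (binding).
Slack constraints have shadow price 0 (complementary slackness).
From A_Bᵀ y = c: 3·y_solder + 5·y_test = 21.5; 1·y_solder + 6·y_test = 18.
This yields shadow prices y_solder = 3, y_test = 2.5.
Shadow price of packaging = 0.

0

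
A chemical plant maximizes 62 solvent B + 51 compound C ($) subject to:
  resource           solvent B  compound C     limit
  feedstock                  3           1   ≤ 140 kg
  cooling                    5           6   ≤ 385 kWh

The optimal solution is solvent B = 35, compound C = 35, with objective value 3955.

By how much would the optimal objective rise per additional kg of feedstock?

Check each constraint at x*: feedstock 140/140 (tight); cooling 385/385 (tight).
Dual feasibility on the basic columns requires 3·y_feedstock + 5·y_cooling = 62, 1·y_feedstock + 6·y_cooling = 51.
→ y_feedstock = 9 and y_cooling = 7.
Shadow price of feedstock = 9.

9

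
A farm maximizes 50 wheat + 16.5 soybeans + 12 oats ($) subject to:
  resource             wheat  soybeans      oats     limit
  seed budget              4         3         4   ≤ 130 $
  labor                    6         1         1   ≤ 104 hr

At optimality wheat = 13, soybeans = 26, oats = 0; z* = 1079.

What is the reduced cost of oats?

-8

Both seed budget and labor are binding at x*.
Dual feasibility on the basic columns requires 4·y_seed budget + 6·y_labor = 50, 3·y_seed budget + 1·y_labor = 16.5.
→ y_seed budget = 3.5 and y_labor = 6.
Reduced cost of oats: c₃ − yᵀa₃ = 12 − (3.5·4 + 6·1) = 12 − 20 = -8.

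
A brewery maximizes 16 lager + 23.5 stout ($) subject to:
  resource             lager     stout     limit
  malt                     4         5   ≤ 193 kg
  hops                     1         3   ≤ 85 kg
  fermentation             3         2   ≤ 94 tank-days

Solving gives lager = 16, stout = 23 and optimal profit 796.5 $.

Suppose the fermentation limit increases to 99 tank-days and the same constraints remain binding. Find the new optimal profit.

At the optimum: malt uses 179 of 193 (slack = 14); hops uses 85 of 85 (binding); fermentation uses 94 of 94 (binding).
By complementary slackness, y = 0 for the non-binding constraint.
The binding rows give the dual system: 1·y_hops + 3·y_fermentation = 16 and 3·y_hops + 2·y_fermentation = 23.5.
This yields shadow prices y_hops = 5.5, y_fermentation = 3.5.
Δz = y_fermentation·Δb = 3.5 × (5) = 17.5, so new z* = 796.5 + 17.5 = 814.

814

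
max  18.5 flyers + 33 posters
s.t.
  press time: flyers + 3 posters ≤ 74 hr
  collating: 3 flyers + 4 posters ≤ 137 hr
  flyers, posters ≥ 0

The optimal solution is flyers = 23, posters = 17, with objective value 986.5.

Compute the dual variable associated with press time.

At the optimum: press time uses 74 of 74 (binding); collating uses 137 of 137 (binding).
From A_Bᵀ y = c: 1·y_press time + 3·y_collating = 18.5; 3·y_press time + 4·y_collating = 33.
This yields shadow prices y_press time = 5, y_collating = 4.5.
Shadow price of press time = 5.

5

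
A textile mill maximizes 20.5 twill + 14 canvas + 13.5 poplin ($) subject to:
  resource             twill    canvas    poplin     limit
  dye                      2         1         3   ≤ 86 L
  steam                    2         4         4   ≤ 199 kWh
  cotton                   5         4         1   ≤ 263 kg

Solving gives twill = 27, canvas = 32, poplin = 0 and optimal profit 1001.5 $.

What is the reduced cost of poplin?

At the optimum: dye uses 86 of 86 (binding); steam uses 182 of 199 (slack = 17); cotton uses 263 of 263 (binding).
Since steam is not tight, its dual is 0.
Dual feasibility on the basic columns requires 2·y_dye + 5·y_cotton = 20.5, 1·y_dye + 4·y_cotton = 14.
This yields shadow prices y_dye = 4, y_cotton = 2.5.
Reduced cost of poplin: c₃ − yᵀa₃ = 13.5 − (4·3 + 2.5·1) = 13.5 − 14.5 = -1.

-1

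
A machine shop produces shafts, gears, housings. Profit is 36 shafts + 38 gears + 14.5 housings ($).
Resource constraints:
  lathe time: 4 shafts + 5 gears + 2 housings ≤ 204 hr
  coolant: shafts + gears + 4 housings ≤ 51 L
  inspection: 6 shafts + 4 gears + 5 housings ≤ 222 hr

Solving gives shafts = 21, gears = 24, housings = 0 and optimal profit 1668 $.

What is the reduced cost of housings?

-7.5

Binding: lathe time and inspection. Non-binding: coolant (6 unused).
Slack constraints have shadow price 0 (complementary slackness).
Dual feasibility on the basic columns requires 4·y_lathe time + 6·y_inspection = 36, 5·y_lathe time + 4·y_inspection = 38.
Solving: y_lathe time = 6, y_inspection = 2.
Reduced cost of housings: c₃ − yᵀa₃ = 14.5 − (6·2 + 2·5) = 14.5 − 22 = -7.5.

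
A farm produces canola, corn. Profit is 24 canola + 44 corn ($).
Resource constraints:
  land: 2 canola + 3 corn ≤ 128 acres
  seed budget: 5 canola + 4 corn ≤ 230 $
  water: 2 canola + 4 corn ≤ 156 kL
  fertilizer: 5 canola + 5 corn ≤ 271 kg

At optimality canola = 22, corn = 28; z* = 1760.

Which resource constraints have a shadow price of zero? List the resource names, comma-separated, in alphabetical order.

fertilizer, seed budget

land: 128/128 (binding)
seed budget: 222/230 (slack 8)
water: 156/156 (binding)
fertilizer: 250/271 (slack 21)
By complementary slackness, a constraint with positive slack has shadow price 0 → fertilizer, seed budget.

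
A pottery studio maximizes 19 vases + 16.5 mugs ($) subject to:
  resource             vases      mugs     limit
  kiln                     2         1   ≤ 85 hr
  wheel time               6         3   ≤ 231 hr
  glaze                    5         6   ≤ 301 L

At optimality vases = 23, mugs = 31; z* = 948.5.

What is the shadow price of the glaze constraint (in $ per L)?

2

Binding: wheel time and glaze. Non-binding: kiln (8 unused).
Since kiln is not tight, its dual is 0.
The binding rows give the dual system: 6·y_wheel time + 5·y_glaze = 19 and 3·y_wheel time + 6·y_glaze = 16.5.
This yields shadow prices y_wheel time = 1.5, y_glaze = 2.
Shadow price of glaze = 2.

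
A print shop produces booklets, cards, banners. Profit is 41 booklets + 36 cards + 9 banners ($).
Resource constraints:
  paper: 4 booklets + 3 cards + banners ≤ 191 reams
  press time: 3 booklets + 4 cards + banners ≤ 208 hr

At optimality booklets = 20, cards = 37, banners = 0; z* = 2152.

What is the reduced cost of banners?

-2

Both paper and press time are binding at x*.
From A_Bᵀ y = c: 4·y_paper + 3·y_press time = 41; 3·y_paper + 4·y_press time = 36.
Solving: y_paper = 8, y_press time = 3.
Reduced cost of banners: c₃ − yᵀa₃ = 9 − (8·1 + 3·1) = 9 − 11 = -2.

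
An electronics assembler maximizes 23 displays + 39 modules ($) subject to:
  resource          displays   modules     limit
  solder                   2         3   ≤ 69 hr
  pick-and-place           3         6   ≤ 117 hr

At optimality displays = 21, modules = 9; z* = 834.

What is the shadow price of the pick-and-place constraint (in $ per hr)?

At the optimum: solder uses 69 of 69 (binding); pick-and-place uses 117 of 117 (binding).
From A_Bᵀ y = c: 2·y_solder + 3·y_pick-and-place = 23; 3·y_solder + 6·y_pick-and-place = 39.
This yields shadow prices y_solder = 7, y_pick-and-place = 3.
Shadow price of pick-and-place = 3.

3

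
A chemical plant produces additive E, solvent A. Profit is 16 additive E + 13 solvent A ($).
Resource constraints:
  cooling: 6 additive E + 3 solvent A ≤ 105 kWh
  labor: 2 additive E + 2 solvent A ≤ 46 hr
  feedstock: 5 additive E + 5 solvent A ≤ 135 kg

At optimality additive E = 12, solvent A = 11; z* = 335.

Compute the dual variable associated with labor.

Binding: cooling and labor. Non-binding: feedstock (20 unused).
By complementary slackness, y = 0 for the non-binding constraint.
Dual feasibility on the basic columns requires 6·y_cooling + 2·y_labor = 16, 3·y_cooling + 2·y_labor = 13.
This yields shadow prices y_cooling = 1, y_labor = 5.
Shadow price of labor = 5.

5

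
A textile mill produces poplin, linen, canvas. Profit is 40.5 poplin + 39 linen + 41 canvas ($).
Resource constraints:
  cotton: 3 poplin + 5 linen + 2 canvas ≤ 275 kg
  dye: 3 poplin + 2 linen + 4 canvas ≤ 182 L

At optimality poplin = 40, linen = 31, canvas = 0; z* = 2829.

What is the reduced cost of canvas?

-5

Check each constraint at x*: cotton 275/275 (tight); dye 182/182 (tight).
From A_Bᵀ y = c: 3·y_cotton + 3·y_dye = 40.5; 5·y_cotton + 2·y_dye = 39.
→ y_cotton = 4 and y_dye = 9.5.
Reduced cost of canvas: c₃ − yᵀa₃ = 41 − (4·2 + 9.5·4) = 41 − 46 = -5.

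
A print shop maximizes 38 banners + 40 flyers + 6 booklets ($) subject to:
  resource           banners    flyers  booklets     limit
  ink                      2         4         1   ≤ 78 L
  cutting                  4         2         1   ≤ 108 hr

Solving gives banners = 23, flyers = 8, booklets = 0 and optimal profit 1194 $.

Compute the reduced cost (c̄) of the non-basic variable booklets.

Both ink and cutting are binding at x*.
Dual feasibility on the basic columns requires 2·y_ink + 4·y_cutting = 38, 4·y_ink + 2·y_cutting = 40.
Solving: y_ink = 7, y_cutting = 6.
Reduced cost of booklets: c₃ − yᵀa₃ = 6 − (7·1 + 6·1) = 6 − 13 = -7.

-7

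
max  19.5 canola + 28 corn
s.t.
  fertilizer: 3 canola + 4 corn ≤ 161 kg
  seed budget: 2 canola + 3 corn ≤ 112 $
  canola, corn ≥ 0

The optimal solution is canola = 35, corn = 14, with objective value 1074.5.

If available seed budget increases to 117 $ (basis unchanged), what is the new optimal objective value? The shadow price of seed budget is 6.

1104.5

Δb = 5, so new z* = 1074.5 + (6)·(5) = 1074.5 + 30 = 1104.5.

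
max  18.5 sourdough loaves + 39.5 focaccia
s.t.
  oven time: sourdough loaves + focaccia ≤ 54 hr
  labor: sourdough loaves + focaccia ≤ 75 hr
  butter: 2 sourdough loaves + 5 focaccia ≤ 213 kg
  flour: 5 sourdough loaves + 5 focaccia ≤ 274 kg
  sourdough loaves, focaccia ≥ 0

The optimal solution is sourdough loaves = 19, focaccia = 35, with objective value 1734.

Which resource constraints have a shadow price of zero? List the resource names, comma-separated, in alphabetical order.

flour, labor

oven time: 54/54 (binding)
labor: 54/75 (slack 21)
butter: 213/213 (binding)
flour: 270/274 (slack 4)
By complementary slackness, a constraint with positive slack has shadow price 0 → flour, labor.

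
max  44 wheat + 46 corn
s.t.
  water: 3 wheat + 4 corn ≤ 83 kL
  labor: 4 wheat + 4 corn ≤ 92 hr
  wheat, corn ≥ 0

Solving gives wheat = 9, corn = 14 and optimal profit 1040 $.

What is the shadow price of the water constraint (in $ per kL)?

At the optimum: water uses 83 of 83 (binding); labor uses 92 of 92 (binding).
The binding rows give the dual system: 3·y_water + 4·y_labor = 44 and 4·y_water + 4·y_labor = 46.
Solving: y_water = 2, y_labor = 9.5.
Shadow price of water = 2.

2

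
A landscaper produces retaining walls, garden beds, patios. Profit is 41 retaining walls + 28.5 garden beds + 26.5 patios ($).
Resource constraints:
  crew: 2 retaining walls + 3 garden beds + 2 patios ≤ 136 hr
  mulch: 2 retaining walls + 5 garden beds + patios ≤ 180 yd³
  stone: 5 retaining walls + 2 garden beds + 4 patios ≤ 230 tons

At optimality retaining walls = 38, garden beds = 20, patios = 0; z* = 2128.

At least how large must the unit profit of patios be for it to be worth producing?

35

Binding: crew and stone. Non-binding: mulch (4 unused).
By complementary slackness, y = 0 for the non-binding constraint.
From A_Bᵀ y = c: 2·y_crew + 5·y_stone = 41; 3·y_crew + 2·y_stone = 28.5.
This yields shadow prices y_crew = 5.5, y_stone = 6.
patios enters the basis when its profit ≥ yᵀa₃ = 5.5·2 + 6·4 = 35.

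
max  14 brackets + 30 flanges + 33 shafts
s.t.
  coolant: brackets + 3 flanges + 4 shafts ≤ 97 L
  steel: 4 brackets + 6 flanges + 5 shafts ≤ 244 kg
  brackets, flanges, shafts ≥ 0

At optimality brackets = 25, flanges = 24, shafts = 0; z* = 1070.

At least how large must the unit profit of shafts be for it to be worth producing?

Check each constraint at x*: coolant 97/97 (tight); steel 244/244 (tight).
Dual feasibility on the basic columns requires 1·y_coolant + 4·y_steel = 14, 3·y_coolant + 6·y_steel = 30.
This yields shadow prices y_coolant = 6, y_steel = 2.
shafts enters the basis when its profit ≥ yᵀa₃ = 6·4 + 2·5 = 34.

34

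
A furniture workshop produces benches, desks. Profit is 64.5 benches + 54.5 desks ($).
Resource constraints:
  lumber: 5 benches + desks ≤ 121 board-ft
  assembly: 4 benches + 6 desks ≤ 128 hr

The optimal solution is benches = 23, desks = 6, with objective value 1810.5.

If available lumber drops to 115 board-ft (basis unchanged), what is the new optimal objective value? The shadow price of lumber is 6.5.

1771.5

Δb = -6, so new z* = 1810.5 + (6.5)·(-6) = 1810.5 − 39 = 1771.5.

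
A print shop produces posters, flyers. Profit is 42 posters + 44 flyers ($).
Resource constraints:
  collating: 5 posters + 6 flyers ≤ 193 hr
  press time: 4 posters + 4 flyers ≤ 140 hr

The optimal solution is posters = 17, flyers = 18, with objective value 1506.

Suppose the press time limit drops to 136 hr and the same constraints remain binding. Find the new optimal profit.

1474

At the optimum: collating uses 193 of 193 (binding); press time uses 140 of 140 (binding).
The binding rows give the dual system: 5·y_collating + 4·y_press time = 42 and 6·y_collating + 4·y_press time = 44.
Solving: y_collating = 2, y_press time = 8.
Δz = y_press time·Δb = 8 × (-4) = -32, so new z* = 1506 − 32 = 1474.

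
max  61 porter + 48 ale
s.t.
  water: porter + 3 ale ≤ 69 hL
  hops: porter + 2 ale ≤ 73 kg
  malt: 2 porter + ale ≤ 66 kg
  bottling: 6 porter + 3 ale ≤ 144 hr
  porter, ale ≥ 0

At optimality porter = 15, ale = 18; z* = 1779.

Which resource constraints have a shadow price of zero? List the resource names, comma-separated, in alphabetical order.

water: 69/69 (binding)
hops: 51/73 (slack 22)
malt: 48/66 (slack 18)
bottling: 144/144 (binding)
By complementary slackness, a constraint with positive slack has shadow price 0 → hops, malt.

hops, malt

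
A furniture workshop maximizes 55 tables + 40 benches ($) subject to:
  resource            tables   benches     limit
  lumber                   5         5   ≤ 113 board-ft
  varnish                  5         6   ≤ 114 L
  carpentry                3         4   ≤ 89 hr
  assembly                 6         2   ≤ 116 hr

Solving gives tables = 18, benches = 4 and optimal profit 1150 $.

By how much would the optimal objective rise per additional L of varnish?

Binding: varnish and assembly. Non-binding: lumber (3 unused), carpentry (19 unused).
Slack constraints have shadow price 0 (complementary slackness).
The binding rows give the dual system: 5·y_varnish + 6·y_assembly = 55 and 6·y_varnish + 2·y_assembly = 40.
This yields shadow prices y_varnish = 5, y_assembly = 5.
Shadow price of varnish = 5.

5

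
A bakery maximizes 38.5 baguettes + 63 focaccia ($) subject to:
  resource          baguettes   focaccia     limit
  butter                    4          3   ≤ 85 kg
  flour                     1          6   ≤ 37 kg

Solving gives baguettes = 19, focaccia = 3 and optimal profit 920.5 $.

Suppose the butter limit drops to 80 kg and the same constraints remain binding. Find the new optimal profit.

880.5

Check each constraint at x*: butter 85/85 (tight); flour 37/37 (tight).
From A_Bᵀ y = c: 4·y_butter + 1·y_flour = 38.5; 3·y_butter + 6·y_flour = 63.
→ y_butter = 8 and y_flour = 6.5.
Δz = y_butter·Δb = 8 × (-5) = -40, so new z* = 920.5 − 40 = 880.5.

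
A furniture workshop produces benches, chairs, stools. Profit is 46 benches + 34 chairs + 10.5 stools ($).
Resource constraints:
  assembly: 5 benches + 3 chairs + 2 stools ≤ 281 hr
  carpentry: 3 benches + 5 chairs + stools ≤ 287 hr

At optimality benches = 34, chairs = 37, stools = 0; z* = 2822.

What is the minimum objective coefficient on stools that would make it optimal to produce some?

Both assembly and carpentry are binding at x*.
From A_Bᵀ y = c: 5·y_assembly + 3·y_carpentry = 46; 3·y_assembly + 5·y_carpentry = 34.
→ y_assembly = 8 and y_carpentry = 2.
stools enters the basis when its profit ≥ yᵀa₃ = 8·2 + 2·1 = 18.

18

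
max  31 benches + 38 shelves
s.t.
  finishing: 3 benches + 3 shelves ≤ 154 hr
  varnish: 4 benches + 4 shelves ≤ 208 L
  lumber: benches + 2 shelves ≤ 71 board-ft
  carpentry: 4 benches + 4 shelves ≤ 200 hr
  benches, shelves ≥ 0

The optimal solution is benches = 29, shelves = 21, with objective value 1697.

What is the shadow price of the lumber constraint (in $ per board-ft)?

7

Binding: lumber and carpentry. Non-binding: finishing (4 unused), varnish (8 unused).
Slack constraints have shadow price 0 (complementary slackness).
From A_Bᵀ y = c: 1·y_lumber + 4·y_carpentry = 31; 2·y_lumber + 4·y_carpentry = 38.
This yields shadow prices y_lumber = 7, y_carpentry = 6.
Shadow price of lumber = 7.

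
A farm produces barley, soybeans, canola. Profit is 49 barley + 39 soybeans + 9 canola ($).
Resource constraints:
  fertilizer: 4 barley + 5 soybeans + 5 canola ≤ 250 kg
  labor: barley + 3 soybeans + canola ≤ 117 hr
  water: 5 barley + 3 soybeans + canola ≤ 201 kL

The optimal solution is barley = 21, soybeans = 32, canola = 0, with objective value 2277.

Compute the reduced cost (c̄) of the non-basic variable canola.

-4

Binding: labor and water. Non-binding: fertilizer (6 unused).
Slack constraints have shadow price 0 (complementary slackness).
The binding rows give the dual system: 1·y_labor + 5·y_water = 49 and 3·y_labor + 3·y_water = 39.
This yields shadow prices y_labor = 4, y_water = 9.
Reduced cost of canola: c₃ − yᵀa₃ = 9 − (4·1 + 9·1) = 9 − 13 = -4.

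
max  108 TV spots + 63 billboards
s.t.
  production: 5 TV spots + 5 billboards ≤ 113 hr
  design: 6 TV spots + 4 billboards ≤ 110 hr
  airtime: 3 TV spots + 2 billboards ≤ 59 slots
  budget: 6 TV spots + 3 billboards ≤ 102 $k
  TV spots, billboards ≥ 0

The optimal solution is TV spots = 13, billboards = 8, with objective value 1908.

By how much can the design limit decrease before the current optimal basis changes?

8

Binding constraints: design, budget. The basis is B = [[6,4],[6,3]] with det -6.
Per unit decrease in design, x* moves by d = (0.5, -1).
The basis stays optimal until billboards reaches 0; allowable decrease = 8 hr.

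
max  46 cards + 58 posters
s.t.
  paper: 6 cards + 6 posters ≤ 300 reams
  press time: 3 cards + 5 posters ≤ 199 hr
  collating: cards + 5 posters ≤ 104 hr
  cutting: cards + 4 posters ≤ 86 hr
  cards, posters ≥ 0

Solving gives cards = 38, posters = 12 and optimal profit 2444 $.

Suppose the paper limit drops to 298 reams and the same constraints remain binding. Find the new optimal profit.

2430

Check each constraint at x*: paper 300/300 (tight); press time 174/199 (slack 25); collating 98/104 (slack 6); cutting 86/86 (tight).
Since press time, collating are not tight, their duals are 0.
The binding rows give the dual system: 6·y_paper + 1·y_cutting = 46 and 6·y_paper + 4·y_cutting = 58.
This yields shadow prices y_paper = 7, y_cutting = 4.
Δz = y_paper·Δb = 7 × (-2) = -14, so new z* = 2444 − 14 = 2430.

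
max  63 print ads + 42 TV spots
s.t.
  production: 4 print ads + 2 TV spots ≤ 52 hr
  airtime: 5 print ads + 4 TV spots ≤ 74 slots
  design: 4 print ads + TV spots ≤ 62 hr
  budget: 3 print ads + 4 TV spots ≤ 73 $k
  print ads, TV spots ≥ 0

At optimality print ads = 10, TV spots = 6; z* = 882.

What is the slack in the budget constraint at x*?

19

budget used = 3·10 + 4·6 = 54; slack = 73 − 54 = 19.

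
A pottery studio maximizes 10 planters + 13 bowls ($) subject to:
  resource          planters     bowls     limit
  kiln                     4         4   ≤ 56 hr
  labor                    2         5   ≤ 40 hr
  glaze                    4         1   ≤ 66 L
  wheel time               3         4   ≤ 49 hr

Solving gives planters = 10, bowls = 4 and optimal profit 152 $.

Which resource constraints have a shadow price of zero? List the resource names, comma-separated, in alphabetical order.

glaze, wheel time

kiln: 56/56 (binding)
labor: 40/40 (binding)
glaze: 44/66 (slack 22)
wheel time: 46/49 (slack 3)
By complementary slackness, a constraint with positive slack has shadow price 0 → glaze, wheel time.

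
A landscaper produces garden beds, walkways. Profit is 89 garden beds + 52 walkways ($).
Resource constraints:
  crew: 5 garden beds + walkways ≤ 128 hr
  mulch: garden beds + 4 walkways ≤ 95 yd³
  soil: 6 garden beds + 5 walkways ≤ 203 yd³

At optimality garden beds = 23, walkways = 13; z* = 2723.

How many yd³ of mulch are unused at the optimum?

mulch used = 1·23 + 4·13 = 75; slack = 95 − 75 = 20.

20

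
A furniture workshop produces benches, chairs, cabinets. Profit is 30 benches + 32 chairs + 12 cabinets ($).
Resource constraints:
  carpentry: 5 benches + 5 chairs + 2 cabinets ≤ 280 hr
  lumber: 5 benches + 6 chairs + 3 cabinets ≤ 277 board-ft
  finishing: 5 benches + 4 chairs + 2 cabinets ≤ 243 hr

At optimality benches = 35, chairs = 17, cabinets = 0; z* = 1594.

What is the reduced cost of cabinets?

Check each constraint at x*: carpentry 260/280 (slack 20); lumber 277/277 (tight); finishing 243/243 (tight).
Since carpentry is not tight, its dual is 0.
From A_Bᵀ y = c: 5·y_lumber + 5·y_finishing = 30; 6·y_lumber + 4·y_finishing = 32.
Solving: y_lumber = 4, y_finishing = 2.
Reduced cost of cabinets: c₃ − yᵀa₃ = 12 − (4·3 + 2·2) = 12 − 16 = -4.

-4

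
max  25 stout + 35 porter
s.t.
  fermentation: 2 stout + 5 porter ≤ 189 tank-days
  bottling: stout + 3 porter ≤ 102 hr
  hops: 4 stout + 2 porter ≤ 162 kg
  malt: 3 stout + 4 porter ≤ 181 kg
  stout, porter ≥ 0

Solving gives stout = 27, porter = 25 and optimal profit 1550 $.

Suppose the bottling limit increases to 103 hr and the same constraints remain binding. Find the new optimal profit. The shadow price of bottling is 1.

Δb = 1, so new z* = 1550 + (1)·(1) = 1550 + 1 = 1551.

1551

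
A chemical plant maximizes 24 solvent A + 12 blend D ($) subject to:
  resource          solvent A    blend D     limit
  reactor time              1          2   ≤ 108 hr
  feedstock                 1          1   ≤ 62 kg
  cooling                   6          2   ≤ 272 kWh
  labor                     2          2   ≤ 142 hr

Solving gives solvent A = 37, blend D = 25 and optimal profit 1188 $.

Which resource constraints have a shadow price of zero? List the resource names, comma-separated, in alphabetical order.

labor, reactor time

reactor time: 87/108 (slack 21)
feedstock: 62/62 (binding)
cooling: 272/272 (binding)
labor: 124/142 (slack 18)
By complementary slackness, a constraint with positive slack has shadow price 0 → labor, reactor time.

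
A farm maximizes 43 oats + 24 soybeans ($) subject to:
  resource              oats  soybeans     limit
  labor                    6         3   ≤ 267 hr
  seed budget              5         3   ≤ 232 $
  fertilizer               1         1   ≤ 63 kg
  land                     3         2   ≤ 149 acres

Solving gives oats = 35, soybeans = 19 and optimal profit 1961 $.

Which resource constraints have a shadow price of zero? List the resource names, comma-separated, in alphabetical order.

labor: 267/267 (binding)
seed budget: 232/232 (binding)
fertilizer: 54/63 (slack 9)
land: 143/149 (slack 6)
By complementary slackness, a constraint with positive slack has shadow price 0 → fertilizer, land.

fertilizer, land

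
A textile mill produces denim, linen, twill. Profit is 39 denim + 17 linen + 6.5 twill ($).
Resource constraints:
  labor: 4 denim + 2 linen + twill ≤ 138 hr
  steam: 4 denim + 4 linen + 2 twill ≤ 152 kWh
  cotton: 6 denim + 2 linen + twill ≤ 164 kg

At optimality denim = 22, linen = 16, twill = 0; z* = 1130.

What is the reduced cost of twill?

Check each constraint at x*: labor 120/138 (slack 18); steam 152/152 (tight); cotton 164/164 (tight).
By complementary slackness, y = 0 for the non-binding constraint.
Dual feasibility on the basic columns requires 4·y_steam + 6·y_cotton = 39, 4·y_steam + 2·y_cotton = 17.
This yields shadow prices y_steam = 1.5, y_cotton = 5.5.
Reduced cost of twill: c₃ − yᵀa₃ = 6.5 − (1.5·2 + 5.5·1) = 6.5 − 8.5 = -2.

-2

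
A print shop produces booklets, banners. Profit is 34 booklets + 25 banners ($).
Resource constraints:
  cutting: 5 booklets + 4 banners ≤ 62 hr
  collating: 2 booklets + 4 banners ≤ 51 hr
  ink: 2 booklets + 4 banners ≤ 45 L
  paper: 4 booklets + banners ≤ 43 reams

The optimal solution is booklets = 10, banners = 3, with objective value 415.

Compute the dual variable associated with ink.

At the optimum: cutting uses 62 of 62 (binding); collating uses 32 of 51 (slack = 19); ink uses 32 of 45 (slack = 13); paper uses 43 of 43 (binding).
By complementary slackness, y = 0 for the non-binding constraints.
From A_Bᵀ y = c: 5·y_cutting + 4·y_paper = 34; 4·y_cutting + 1·y_paper = 25.
This yields shadow prices y_cutting = 6, y_paper = 1.
Shadow price of ink = 0.

0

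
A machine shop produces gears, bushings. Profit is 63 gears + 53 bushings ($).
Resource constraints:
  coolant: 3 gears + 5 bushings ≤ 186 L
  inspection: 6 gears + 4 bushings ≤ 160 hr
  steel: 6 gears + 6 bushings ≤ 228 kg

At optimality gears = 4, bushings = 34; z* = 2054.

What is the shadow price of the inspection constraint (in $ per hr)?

5

Check each constraint at x*: coolant 182/186 (slack 4); inspection 160/160 (tight); steel 228/228 (tight).
Since coolant is not tight, its dual is 0.
Dual feasibility on the basic columns requires 6·y_inspection + 6·y_steel = 63, 4·y_inspection + 6·y_steel = 53.
This yields shadow prices y_inspection = 5, y_steel = 5.5.
Shadow price of inspection = 5.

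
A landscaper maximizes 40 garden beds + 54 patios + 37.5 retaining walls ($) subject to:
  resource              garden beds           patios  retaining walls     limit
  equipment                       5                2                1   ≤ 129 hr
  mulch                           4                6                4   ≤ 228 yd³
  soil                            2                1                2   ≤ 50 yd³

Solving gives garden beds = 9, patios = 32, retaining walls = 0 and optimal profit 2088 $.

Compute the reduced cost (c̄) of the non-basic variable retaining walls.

-2.5

Binding: mulch and soil. Non-binding: equipment (20 unused).
Slack constraints have shadow price 0 (complementary slackness).
The binding rows give the dual system: 4·y_mulch + 2·y_soil = 40 and 6·y_mulch + 1·y_soil = 54.
→ y_mulch = 8.5 and y_soil = 3.
Reduced cost of retaining walls: c₃ − yᵀa₃ = 37.5 − (8.5·4 + 3·2) = 37.5 − 40 = -2.5.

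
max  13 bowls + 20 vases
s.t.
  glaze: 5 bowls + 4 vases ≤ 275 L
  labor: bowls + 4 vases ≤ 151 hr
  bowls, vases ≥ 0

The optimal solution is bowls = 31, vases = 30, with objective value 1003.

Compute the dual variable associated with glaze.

Check each constraint at x*: glaze 275/275 (tight); labor 151/151 (tight).
The binding rows give the dual system: 5·y_glaze + 1·y_labor = 13 and 4·y_glaze + 4·y_labor = 20.
Solving: y_glaze = 2, y_labor = 3.
Shadow price of glaze = 2.

2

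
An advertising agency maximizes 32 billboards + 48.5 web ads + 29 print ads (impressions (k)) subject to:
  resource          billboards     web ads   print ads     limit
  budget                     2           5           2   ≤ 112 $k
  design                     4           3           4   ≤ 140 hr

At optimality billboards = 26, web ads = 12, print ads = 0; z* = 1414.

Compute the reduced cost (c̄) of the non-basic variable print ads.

-3

Check each constraint at x*: budget 112/112 (tight); design 140/140 (tight).
The binding rows give the dual system: 2·y_budget + 4·y_design = 32 and 5·y_budget + 3·y_design = 48.5.
This yields shadow prices y_budget = 7, y_design = 4.5.
Reduced cost of print ads: c₃ − yᵀa₃ = 29 − (7·2 + 4.5·4) = 29 − 32 = -3.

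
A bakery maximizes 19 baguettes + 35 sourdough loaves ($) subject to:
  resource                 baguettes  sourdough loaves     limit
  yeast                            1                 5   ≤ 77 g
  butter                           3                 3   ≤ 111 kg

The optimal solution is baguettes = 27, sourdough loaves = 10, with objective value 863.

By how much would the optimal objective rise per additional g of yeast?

4

Check each constraint at x*: yeast 77/77 (tight); butter 111/111 (tight).
Dual feasibility on the basic columns requires 1·y_yeast + 3·y_butter = 19, 5·y_yeast + 3·y_butter = 35.
→ y_yeast = 4 and y_butter = 5.
Shadow price of yeast = 4.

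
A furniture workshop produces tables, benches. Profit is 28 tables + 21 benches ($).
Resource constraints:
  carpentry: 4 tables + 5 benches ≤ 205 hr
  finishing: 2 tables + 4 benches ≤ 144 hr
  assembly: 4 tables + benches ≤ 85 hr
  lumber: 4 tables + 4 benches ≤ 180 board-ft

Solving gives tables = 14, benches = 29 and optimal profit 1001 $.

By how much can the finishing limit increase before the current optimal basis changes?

Binding constraints: finishing, assembly. The basis is B = [[2,4],[4,1]] with det -14.
Per unit increase in finishing, x* moves by d = (-0.0714, 0.2857).
The basis stays optimal until carpentry becomes binding; allowable increase = 3.5 hr.

3.5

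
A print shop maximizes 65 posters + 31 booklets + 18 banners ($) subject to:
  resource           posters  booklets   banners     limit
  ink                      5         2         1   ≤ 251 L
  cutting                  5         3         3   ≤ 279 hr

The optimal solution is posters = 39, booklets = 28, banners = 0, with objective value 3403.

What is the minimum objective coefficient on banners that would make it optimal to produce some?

23

At the optimum: ink uses 251 of 251 (binding); cutting uses 279 of 279 (binding).
From A_Bᵀ y = c: 5·y_ink + 5·y_cutting = 65; 2·y_ink + 3·y_cutting = 31.
This yields shadow prices y_ink = 8, y_cutting = 5.
banners enters the basis when its profit ≥ yᵀa₃ = 8·1 + 5·3 = 23.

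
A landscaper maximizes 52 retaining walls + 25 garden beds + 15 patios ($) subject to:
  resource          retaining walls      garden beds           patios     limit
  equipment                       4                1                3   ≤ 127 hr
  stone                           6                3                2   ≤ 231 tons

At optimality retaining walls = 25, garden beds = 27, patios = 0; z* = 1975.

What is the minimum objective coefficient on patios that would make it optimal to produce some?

Check each constraint at x*: equipment 127/127 (tight); stone 231/231 (tight).
Dual feasibility on the basic columns requires 4·y_equipment + 6·y_stone = 52, 1·y_equipment + 3·y_stone = 25.
This yields shadow prices y_equipment = 1, y_stone = 8.
patios enters the basis when its profit ≥ yᵀa₃ = 1·3 + 8·2 = 19.

19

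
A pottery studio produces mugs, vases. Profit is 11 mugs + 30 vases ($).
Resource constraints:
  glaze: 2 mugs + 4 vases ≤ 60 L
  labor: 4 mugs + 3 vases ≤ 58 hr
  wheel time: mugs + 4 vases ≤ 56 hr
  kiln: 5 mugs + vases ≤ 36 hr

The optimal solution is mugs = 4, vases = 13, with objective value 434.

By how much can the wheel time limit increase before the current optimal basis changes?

Binding constraints: glaze, wheel time. The basis is B = [[2,4],[1,4]] with det 4.
Per unit increase in wheel time, x* moves by d = (-1, 0.5).
The basis stays optimal until mugs reaches 0; allowable increase = 4 hr.

4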